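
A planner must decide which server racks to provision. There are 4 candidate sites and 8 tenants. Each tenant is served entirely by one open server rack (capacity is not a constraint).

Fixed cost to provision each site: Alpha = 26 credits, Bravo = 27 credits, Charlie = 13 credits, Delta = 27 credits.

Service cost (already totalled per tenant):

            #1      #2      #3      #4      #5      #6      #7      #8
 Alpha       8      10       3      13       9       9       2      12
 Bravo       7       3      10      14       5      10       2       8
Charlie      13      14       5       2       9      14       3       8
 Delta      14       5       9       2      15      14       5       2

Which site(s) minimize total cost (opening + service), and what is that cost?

For any fixed open set, each tenant goes to its cheapest open site; total = fixed + service.
{Charlie}: #1→Charlie 13, #2→Charlie 14, #3→Charlie 5, #4→Charlie 2, #5→Charlie 9, #6→Charlie 14, #7→Charlie 3, #8→Charlie 8. Service 68; fixed 13; total 81.
{Bravo, Charlie}: service 42 + fixed 40 = 82
{Bravo}: service 59 + fixed 27 = 86
{Alpha, Bravo, Charlie, Delta}: #1→Bravo 7, #2→Bravo 3, #3→Alpha 3, #4→Charlie 2, #5→Bravo 5, #6→Alpha 9, #7→Alpha 2, #8→Delta 2. Service 33; fixed 93; total 126.
No other subset beats 81.

Open Charlie only; minimum total cost 81.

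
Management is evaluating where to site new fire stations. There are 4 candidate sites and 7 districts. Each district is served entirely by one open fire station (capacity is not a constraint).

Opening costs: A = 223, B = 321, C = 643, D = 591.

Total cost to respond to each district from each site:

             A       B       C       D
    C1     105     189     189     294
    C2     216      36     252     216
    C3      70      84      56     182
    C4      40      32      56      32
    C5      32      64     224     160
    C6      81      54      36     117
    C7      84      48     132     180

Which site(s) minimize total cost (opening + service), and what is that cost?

For any fixed open set, each district goes to its cheapest open site; total = fixed + service.
{B}: C1→B 189, C2→B 36, C3→B 84, C4→B 32, C5→B 64, C6→B 54, C7→B 48. Service 507; fixed 321; total 828.
{A}: C1→A 105, C2→A 216, C3→A 70, C4→A 40, C5→A 32, C6→A 81, C7→A 84. Service 628; fixed 223; total 851.
{A, B}: C1→A 105, C2→B 36, C3→A 70, C4→B 32, C5→A 32, C6→B 54, C7→B 48. Service 377; fixed 544; total 921.
{A, B, C, D}: service 345 + fixed 1778 = 2123
No other subset beats 828.

Open B only; minimum total cost 828.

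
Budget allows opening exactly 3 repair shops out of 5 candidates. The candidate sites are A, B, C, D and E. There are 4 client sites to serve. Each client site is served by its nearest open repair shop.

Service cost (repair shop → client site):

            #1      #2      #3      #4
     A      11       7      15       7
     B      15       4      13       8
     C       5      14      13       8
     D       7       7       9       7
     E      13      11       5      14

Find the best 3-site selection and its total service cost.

Choose B, C and E; total service cost 22.

With exactly 3 open, each client site uses its cheapest among the chosen.
{B, C, E}: #1→C 5, #2→B 4, #3→E 5, #4→B 8. Service cost 22.
{B, D, E}: service cost 23
{A, C, E}: service cost 24
Among all 10 size-3 choices, {B, C, E} is lowest.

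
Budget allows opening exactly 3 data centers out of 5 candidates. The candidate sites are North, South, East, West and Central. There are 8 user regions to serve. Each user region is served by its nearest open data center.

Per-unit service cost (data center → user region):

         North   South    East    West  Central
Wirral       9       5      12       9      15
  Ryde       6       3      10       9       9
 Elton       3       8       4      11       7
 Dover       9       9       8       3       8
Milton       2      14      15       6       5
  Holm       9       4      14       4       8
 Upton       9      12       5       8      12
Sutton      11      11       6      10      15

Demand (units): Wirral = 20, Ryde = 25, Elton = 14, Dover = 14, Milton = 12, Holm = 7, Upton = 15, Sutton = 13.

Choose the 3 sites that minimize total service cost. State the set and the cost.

With exactly 3 open, each user region uses its cheapest among the chosen.
{South, East, West}: Wirral→South 5·20=100, Ryde→South 3·25=75, Elton→East 4·14=56, Dover→West 3·14=42, Milton→West 6·12=72, Holm→South 4·7=28, Upton→East 5·15=75, Sutton→East 6·13=78. Service cost 526.
{North, South, East}: service cost 534
{North, South, West}: service cost 561
Among all 10 size-3 choices, {South, East, West} is lowest.

Choose South, East and West; total service cost 526.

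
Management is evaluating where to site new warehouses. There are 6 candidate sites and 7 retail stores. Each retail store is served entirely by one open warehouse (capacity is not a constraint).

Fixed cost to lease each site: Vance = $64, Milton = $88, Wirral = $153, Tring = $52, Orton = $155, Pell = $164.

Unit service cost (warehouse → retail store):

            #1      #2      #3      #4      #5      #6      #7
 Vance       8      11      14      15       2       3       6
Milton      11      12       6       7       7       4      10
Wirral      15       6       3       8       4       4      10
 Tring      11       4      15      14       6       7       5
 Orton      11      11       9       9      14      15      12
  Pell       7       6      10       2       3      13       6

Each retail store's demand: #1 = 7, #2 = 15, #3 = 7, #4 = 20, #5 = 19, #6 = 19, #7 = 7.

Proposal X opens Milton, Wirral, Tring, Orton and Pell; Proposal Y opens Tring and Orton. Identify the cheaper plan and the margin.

Proposal Y is cheaper by 81.

Proposal X: {Milton, Wirral, Tring, Orton, Pell}: #1→Pell 7·7=49, #2→Tring 4·15=60, #3→Wirral 3·7=21, #4→Pell 2·20=40, #5→Pell 3·19=57, #6→Milton 4·19=76, #7→Tring 5·7=35. Service 338; fixed 612; total 950.
Proposal Y: {Tring, Orton}: #1→Tring 11·7=77, #2→Tring 4·15=60, #3→Orton 9·7=63, #4→Orton 9·20=180, #5→Tring 6·19=114, #6→Tring 7·19=133, #7→Tring 5·7=35. Service 662; fixed 207; total 869.
Difference: |950 − 869| = 81.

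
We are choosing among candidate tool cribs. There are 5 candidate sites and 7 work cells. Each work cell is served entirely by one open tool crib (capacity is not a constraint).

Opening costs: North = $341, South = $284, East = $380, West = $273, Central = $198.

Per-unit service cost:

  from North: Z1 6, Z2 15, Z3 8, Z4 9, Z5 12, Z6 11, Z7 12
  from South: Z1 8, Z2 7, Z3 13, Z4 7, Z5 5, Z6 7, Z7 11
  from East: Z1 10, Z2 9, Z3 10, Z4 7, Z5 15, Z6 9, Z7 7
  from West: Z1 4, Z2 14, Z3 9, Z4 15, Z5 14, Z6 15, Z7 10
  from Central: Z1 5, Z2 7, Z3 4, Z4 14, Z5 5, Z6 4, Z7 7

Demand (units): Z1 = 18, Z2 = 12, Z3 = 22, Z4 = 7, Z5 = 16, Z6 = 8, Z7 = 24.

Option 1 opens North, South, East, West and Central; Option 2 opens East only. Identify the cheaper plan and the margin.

Option 2 is cheaper by 632.

Option 1: {North, South, East, West, Central}: Z1→West 4·18=72, Z2→South 7·12=84, Z3→Central 4·22=88, Z4→South 7·7=49, Z5→South 5·16=80, Z6→Central 4·8=32, Z7→East 7·24=168. Service 573; fixed 1476; total 2049.
Option 2: {East}: Z1→East 10·18=180, Z2→East 9·12=108, Z3→East 10·22=220, Z4→East 7·7=49, Z5→East 15·16=240, Z6→East 9·8=72, Z7→East 7·24=168. Service 1037; fixed 380; total 1417.
Difference: |2049 − 1417| = 632.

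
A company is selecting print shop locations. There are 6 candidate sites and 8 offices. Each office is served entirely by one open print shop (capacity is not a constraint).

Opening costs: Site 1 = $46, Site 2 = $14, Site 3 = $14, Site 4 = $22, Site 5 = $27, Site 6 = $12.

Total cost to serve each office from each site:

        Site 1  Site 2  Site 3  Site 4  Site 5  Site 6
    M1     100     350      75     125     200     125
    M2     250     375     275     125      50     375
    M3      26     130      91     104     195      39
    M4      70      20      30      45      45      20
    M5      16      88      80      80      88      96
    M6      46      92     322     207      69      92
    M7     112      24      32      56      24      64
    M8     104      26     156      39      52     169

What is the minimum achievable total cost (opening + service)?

For any fixed open set, each office goes to its cheapest open site; total = fixed + service.
{Site 1, Site 2, Site 3, Site 5}: M1→Site 3 75, M2→Site 5 50, M3→Site 1 26, M4→Site 2 20, M5→Site 1 16, M6→Site 1 46, M7→Site 2 24, M8→Site 2 26. Service 283; fixed 101; total 384.
{Site 1, Site 2, Site 5}: service 308 + fixed 87 = 395
{Site 1, Site 2, Site 3, Site 5, Site 6}: M1→Site 3 75, M2→Site 5 50, M3→Site 1 26, M4→Site 2 20, M5→Site 1 16, M6→Site 1 46, M7→Site 2 24, M8→Site 2 26. Service 283; fixed 113; total 396.
{Site 1, Site 2, Site 3, Site 4, Site 5, Site 6}: M1→Site 3 75, M2→Site 5 50, M3→Site 1 26, M4→Site 2 20, M5→Site 1 16, M6→Site 1 46, M7→Site 2 24, M8→Site 2 26. Service 283; fixed 135; total 418.
No other subset beats 384.

Minimum total cost: 384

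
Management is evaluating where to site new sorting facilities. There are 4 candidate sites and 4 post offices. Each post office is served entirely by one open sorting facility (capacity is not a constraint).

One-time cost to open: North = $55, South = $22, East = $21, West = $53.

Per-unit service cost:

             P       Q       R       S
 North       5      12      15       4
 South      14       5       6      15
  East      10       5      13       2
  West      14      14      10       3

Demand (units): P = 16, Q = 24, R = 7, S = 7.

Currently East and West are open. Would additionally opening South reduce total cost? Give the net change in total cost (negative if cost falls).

Current service cost with {East, West}: 364.
Adding South: each post office re-picks its cheapest; new service cost 336, saving 28.
Extra fixed cost: 22. Net change = 22 − 28 = -6.
(Totals: 438 → 432.)

Yes — net change −6 (cost falls by 6).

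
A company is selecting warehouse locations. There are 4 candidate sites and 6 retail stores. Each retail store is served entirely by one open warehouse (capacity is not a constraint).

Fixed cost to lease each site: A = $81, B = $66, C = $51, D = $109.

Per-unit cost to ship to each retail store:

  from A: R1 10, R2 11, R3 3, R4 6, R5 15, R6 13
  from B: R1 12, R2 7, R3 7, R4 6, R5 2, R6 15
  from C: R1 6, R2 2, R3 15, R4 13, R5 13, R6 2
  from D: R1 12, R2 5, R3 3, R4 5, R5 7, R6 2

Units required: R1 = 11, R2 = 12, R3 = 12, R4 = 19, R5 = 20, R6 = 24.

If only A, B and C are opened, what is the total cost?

Total cost: 526

Each retail store is assigned to its cheapest site among the open ones.
{A, B, C}: R1→C 6·11=66, R2→C 2·12=24, R3→A 3·12=36, R4→A 6·19=114, R5→B 2·20=40, R6→C 2·24=48. Service 328; fixed 198; total 526.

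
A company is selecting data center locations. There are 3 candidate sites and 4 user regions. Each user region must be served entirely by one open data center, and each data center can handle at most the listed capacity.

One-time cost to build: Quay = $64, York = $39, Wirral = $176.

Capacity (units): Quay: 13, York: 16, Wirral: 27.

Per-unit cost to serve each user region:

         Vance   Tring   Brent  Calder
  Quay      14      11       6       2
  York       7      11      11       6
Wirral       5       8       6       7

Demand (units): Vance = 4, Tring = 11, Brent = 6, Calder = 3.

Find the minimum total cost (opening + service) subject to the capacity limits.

Open {Quay, York}: Vance→York 7·4=28, Tring→York 11·11=121, Brent→Quay 6·6=36, Calder→Quay 2·3=6.
Loads: Quay carries 9/13, York carries 15/16. Service 191; fixed 103; total 294.
Next best feasible plan costs 322.

Minimum total cost: 294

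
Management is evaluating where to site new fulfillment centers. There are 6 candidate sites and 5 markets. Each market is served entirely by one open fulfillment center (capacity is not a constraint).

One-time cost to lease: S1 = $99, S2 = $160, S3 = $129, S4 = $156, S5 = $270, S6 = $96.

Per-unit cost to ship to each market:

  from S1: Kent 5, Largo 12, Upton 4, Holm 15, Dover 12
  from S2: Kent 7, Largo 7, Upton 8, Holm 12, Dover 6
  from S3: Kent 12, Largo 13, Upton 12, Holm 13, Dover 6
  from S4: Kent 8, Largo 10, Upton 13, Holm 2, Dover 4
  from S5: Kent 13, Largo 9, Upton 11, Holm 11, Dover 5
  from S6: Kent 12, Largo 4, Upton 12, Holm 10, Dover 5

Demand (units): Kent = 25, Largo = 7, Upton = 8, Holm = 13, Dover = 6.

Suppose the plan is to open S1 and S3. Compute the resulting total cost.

Each market is assigned to its cheapest site among the open ones.
{S1, S3}: Kent→S1 5·25=125, Largo→S1 12·7=84, Upton→S1 4·8=32, Holm→S3 13·13=169, Dover→S3 6·6=36. Service 446; fixed 228; total 674.

Total cost: 674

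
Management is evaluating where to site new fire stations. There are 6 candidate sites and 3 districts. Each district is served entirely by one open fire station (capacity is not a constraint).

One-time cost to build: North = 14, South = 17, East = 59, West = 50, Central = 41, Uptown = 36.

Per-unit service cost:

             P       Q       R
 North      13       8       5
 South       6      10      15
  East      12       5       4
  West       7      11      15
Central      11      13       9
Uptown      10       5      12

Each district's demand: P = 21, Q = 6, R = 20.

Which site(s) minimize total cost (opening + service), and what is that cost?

Open North and South; minimum total cost 305.

For any fixed open set, each district goes to its cheapest open site; total = fixed + service.
{North, South}: P→South 6·21=126, Q→North 8·6=48, R→North 5·20=100. Service 274; fixed 31; total 305.
{South, East}: service 236 + fixed 76 = 312
{North, South, Uptown}: P→South 6·21=126, Q→Uptown 5·6=30, R→North 5·20=100. Service 256; fixed 67; total 323.
{North, South, East, West, Central, Uptown}: service 236 + fixed 217 = 453
No other subset beats 305.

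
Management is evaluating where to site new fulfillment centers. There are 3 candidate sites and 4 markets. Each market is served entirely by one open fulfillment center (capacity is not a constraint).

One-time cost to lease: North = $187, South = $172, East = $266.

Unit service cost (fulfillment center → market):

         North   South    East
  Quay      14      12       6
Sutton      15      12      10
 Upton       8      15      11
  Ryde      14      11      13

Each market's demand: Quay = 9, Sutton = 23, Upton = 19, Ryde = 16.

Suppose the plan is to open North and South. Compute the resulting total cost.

Total cost: 1071

Each market is assigned to its cheapest site among the open ones.
{North, South}: Quay→South 12·9=108, Sutton→South 12·23=276, Upton→North 8·19=152, Ryde→South 11·16=176. Service 712; fixed 359; total 1071.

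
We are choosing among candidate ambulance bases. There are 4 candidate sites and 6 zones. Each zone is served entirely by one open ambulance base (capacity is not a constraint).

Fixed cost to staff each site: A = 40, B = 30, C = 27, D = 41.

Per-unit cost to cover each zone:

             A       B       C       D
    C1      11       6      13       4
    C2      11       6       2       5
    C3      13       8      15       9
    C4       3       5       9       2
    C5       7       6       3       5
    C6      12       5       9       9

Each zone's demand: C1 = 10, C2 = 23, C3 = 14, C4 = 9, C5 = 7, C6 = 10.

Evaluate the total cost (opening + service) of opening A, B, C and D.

Each zone is assigned to its cheapest site among the open ones.
{A, B, C, D}: C1→D 4·10=40, C2→C 2·23=46, C3→B 8·14=112, C4→D 2·9=18, C5→C 3·7=21, C6→B 5·10=50. Service 287; fixed 138; total 425.

Total cost: 425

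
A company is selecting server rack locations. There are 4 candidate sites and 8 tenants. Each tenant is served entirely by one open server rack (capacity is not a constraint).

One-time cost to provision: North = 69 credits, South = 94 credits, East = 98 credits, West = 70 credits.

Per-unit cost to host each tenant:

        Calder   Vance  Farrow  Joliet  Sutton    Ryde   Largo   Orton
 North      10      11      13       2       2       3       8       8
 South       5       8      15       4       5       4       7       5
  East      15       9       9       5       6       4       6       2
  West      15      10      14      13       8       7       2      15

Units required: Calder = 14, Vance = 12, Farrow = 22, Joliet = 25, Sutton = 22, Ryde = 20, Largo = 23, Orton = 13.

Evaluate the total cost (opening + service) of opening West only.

Total cost: 1590

Each tenant is assigned to its cheapest site among the open ones.
{West}: Calder→West 15·14=210, Vance→West 10·12=120, Farrow→West 14·22=308, Joliet→West 13·25=325, Sutton→West 8·22=176, Ryde→West 7·20=140, Largo→West 2·23=46, Orton→West 15·13=195. Service 1520; fixed 70; total 1590.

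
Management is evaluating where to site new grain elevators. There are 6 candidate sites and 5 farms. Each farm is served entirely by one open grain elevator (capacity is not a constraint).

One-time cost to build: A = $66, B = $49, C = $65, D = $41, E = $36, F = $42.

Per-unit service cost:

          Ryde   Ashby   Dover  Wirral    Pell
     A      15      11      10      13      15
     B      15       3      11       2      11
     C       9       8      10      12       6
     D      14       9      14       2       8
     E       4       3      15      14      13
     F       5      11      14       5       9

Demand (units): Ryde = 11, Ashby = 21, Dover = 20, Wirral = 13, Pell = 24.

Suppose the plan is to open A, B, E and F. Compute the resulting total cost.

Total cost: 742

Each farm is assigned to its cheapest site among the open ones.
{A, B, E, F}: Ryde→E 4·11=44, Ashby→B 3·21=63, Dover→A 10·20=200, Wirral→B 2·13=26, Pell→F 9·24=216. Service 549; fixed 193; total 742.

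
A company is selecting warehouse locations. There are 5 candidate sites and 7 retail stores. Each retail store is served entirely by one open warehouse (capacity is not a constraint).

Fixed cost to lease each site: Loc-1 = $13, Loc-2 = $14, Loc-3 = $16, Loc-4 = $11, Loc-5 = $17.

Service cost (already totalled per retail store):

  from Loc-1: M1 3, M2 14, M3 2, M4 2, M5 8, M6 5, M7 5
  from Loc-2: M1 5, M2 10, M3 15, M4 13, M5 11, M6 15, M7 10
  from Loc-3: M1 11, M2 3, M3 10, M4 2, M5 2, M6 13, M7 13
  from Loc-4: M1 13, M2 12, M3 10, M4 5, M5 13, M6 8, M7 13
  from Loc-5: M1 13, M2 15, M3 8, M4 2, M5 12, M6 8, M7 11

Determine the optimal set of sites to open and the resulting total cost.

For any fixed open set, each retail store goes to its cheapest open site; total = fixed + service.
{Loc-1, Loc-3}: M1→Loc-1 3, M2→Loc-3 3, M3→Loc-1 2, M4→Loc-1 2, M5→Loc-3 2, M6→Loc-1 5, M7→Loc-1 5. Service 22; fixed 29; total 51.
{Loc-1}: M1→Loc-1 3, M2→Loc-1 14, M3→Loc-1 2, M4→Loc-1 2, M5→Loc-1 8, M6→Loc-1 5, M7→Loc-1 5. Service 39; fixed 13; total 52.
{Loc-1, Loc-4}: M1→Loc-1 3, M2→Loc-4 12, M3→Loc-1 2, M4→Loc-1 2, M5→Loc-1 8, M6→Loc-1 5, M7→Loc-1 5. Service 37; fixed 24; total 61.
{Loc-1, Loc-2, Loc-3, Loc-4, Loc-5}: service 22 + fixed 71 = 93
No other subset beats 51.

Open Loc-1 and Loc-3; minimum total cost 51.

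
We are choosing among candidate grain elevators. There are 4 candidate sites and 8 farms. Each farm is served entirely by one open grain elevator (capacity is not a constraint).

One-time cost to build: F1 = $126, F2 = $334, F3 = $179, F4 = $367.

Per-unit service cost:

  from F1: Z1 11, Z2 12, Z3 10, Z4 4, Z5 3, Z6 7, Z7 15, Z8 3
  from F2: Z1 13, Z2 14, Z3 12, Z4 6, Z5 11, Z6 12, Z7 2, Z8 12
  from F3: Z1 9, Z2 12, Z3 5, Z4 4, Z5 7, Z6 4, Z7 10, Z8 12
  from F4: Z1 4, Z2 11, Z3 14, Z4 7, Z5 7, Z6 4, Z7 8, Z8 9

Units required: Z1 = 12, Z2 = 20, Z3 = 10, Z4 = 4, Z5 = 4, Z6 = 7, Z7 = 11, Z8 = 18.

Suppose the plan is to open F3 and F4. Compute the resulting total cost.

Each farm is assigned to its cheapest site among the open ones.
{F3, F4}: Z1→F4 4·12=48, Z2→F4 11·20=220, Z3→F3 5·10=50, Z4→F3 4·4=16, Z5→F3 7·4=28, Z6→F3 4·7=28, Z7→F4 8·11=88, Z8→F4 9·18=162. Service 640; fixed 546; total 1186.

Total cost: 1186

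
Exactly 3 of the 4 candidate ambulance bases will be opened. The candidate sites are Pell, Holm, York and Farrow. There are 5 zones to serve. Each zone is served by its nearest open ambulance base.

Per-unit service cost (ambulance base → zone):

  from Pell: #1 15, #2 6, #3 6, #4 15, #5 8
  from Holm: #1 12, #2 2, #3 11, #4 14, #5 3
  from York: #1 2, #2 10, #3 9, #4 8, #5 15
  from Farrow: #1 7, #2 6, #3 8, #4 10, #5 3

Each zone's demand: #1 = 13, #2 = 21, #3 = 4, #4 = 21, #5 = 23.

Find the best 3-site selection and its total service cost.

Choose Pell, Holm and York; total service cost 329.

With exactly 3 open, each zone uses its cheapest among the chosen.
{Pell, Holm, York}: #1→York 2·13=26, #2→Holm 2·21=42, #3→Pell 6·4=24, #4→York 8·21=168, #5→Holm 3·23=69. Service cost 329.
{Holm, York, Farrow}: service cost 337
{Pell, York, Farrow}: service cost 413
Among all 4 size-3 choices, {Pell, Holm, York} is lowest.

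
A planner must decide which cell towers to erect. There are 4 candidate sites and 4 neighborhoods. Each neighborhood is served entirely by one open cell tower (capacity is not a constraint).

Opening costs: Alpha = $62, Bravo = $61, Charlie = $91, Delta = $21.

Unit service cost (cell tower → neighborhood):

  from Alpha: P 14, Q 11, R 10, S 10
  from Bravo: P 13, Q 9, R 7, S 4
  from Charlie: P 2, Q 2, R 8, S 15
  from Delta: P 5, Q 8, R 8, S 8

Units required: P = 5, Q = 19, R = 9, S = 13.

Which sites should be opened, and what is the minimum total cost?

Open Bravo and Charlie; minimum total cost 315.

For any fixed open set, each neighborhood goes to its cheapest open site; total = fixed + service.
{Bravo, Charlie}: P→Charlie 2·5=10, Q→Charlie 2·19=38, R→Bravo 7·9=63, S→Bravo 4·13=52. Service 163; fixed 152; total 315.
{Bravo, Charlie, Delta}: P→Charlie 2·5=10, Q→Charlie 2·19=38, R→Bravo 7·9=63, S→Bravo 4·13=52. Service 163; fixed 173; total 336.
{Charlie, Delta}: service 224 + fixed 112 = 336
{Alpha, Bravo, Charlie, Delta}: P→Charlie 2·5=10, Q→Charlie 2·19=38, R→Bravo 7·9=63, S→Bravo 4·13=52. Service 163; fixed 235; total 398.
No other subset beats 315.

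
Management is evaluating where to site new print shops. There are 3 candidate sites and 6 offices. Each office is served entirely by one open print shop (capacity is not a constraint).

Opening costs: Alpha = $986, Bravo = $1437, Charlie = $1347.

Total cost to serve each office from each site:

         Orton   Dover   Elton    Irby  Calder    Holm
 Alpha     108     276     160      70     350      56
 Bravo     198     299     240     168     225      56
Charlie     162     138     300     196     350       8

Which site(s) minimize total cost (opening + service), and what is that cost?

Open Alpha only; minimum total cost 2006.

For any fixed open set, each office goes to its cheapest open site; total = fixed + service.
{Alpha}: Orton→Alpha 108, Dover→Alpha 276, Elton→Alpha 160, Irby→Alpha 70, Calder→Alpha 350, Holm→Alpha 56. Service 1020; fixed 986; total 2006.
{Charlie}: Orton→Charlie 162, Dover→Charlie 138, Elton→Charlie 300, Irby→Charlie 196, Calder→Charlie 350, Holm→Charlie 8. Service 1154; fixed 1347; total 2501.
{Bravo}: service 1186 + fixed 1437 = 2623
{Alpha, Bravo, Charlie}: Orton→Alpha 108, Dover→Charlie 138, Elton→Alpha 160, Irby→Alpha 70, Calder→Bravo 225, Holm→Charlie 8. Service 709; fixed 3770; total 4479.
(All 7 nonempty subsets were checked; Alpha only is lowest.)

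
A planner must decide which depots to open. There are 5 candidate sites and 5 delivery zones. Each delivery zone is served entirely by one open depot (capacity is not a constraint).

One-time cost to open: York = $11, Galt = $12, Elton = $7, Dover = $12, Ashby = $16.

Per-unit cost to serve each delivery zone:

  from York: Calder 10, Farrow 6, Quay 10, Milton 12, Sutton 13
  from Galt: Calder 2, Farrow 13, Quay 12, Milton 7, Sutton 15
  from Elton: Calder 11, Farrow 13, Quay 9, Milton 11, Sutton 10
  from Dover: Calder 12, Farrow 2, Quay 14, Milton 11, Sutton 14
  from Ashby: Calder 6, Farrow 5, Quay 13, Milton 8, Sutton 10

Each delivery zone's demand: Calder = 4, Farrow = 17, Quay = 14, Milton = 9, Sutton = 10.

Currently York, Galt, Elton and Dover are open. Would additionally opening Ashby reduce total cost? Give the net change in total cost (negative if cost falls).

Current service cost with {York, Galt, Elton, Dover}: 331.
Adding Ashby: each delivery zone re-picks its cheapest; new service cost 331, saving 0.
Extra fixed cost: 16. Net change = 16 − 0 = 16.
(Totals: 373 → 389.)

No — net change +16 (cost rises by 16).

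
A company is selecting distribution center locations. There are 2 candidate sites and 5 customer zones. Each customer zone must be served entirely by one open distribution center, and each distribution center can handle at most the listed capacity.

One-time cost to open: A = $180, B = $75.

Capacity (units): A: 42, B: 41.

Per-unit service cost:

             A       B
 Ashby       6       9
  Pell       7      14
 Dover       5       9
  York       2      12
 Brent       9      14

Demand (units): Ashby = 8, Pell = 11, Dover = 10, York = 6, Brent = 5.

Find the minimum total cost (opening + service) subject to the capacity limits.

Open {A}: Ashby→A 6·8=48, Pell→A 7·11=77, Dover→A 5·10=50, York→A 2·6=12, Brent→A 9·5=45.
Loads: A carries 40/42. Service 232; fixed 180; total 412.
Next best feasible plan costs 487.

Minimum total cost: 412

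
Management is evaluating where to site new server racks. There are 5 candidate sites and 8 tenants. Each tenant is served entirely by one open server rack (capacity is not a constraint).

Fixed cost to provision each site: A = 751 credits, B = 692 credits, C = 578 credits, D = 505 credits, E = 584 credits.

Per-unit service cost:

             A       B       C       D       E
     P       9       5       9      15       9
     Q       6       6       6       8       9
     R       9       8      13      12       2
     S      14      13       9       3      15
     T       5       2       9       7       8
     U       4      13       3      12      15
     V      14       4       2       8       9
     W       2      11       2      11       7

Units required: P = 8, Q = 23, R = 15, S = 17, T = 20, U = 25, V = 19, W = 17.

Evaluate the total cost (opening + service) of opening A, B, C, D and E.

Each tenant is assigned to its cheapest site among the open ones.
{A, B, C, D, E}: P→B 5·8=40, Q→A 6·23=138, R→E 2·15=30, S→D 3·17=51, T→B 2·20=40, U→C 3·25=75, V→C 2·19=38, W→A 2·17=34. Service 446; fixed 3110; total 3556.

Total cost: 3556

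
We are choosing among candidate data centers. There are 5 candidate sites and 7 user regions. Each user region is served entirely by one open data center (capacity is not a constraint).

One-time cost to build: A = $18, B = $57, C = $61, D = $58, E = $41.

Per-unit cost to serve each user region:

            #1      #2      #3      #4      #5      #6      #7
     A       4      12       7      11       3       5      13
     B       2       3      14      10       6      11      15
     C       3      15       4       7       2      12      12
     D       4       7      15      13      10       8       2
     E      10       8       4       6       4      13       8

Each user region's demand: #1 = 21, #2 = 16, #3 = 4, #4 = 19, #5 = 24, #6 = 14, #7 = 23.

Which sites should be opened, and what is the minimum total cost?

Open A, B, D and E; minimum total cost 582.

For any fixed open set, each user region goes to its cheapest open site; total = fixed + service.
{A, B, D, E}: #1→B 2·21=42, #2→B 3·16=48, #3→E 4·4=16, #4→E 6·19=114, #5→A 3·24=72, #6→A 5·14=70, #7→D 2·23=46. Service 408; fixed 174; total 582.
{A, B, C, D}: #1→B 2·21=42, #2→B 3·16=48, #3→C 4·4=16, #4→C 7·19=133, #5→C 2·24=48, #6→A 5·14=70, #7→D 2·23=46. Service 403; fixed 194; total 597.
{A, B, C, D, E}: service 384 + fixed 235 = 619
{A}: service 954 + fixed 18 = 972
No other subset beats 582.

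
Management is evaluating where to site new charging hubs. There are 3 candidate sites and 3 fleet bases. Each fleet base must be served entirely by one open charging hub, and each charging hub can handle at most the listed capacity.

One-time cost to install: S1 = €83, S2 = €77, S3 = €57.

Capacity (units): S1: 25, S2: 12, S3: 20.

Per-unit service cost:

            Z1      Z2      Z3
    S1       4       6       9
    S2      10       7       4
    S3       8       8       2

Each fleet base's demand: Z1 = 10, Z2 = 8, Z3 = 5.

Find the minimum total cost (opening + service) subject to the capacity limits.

Open {S1}: Z1→S1 4·10=40, Z2→S1 6·8=48, Z3→S1 9·5=45.
Loads: S1 carries 23/25. Service 133; fixed 83; total 216.
Next best feasible plan costs 238.

Minimum total cost: 216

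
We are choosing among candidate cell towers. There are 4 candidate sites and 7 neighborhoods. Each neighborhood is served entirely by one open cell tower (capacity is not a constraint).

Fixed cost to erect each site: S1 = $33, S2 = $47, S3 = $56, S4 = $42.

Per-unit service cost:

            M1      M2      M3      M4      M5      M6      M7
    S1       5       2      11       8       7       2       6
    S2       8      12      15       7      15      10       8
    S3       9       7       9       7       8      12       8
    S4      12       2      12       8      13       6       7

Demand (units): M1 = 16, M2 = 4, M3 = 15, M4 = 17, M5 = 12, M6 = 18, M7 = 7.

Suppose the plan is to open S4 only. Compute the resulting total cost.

Total cost: 871

Each neighborhood is assigned to its cheapest site among the open ones.
{S4}: M1→S4 12·16=192, M2→S4 2·4=8, M3→S4 12·15=180, M4→S4 8·17=136, M5→S4 13·12=156, M6→S4 6·18=108, M7→S4 7·7=49. Service 829; fixed 42; total 871.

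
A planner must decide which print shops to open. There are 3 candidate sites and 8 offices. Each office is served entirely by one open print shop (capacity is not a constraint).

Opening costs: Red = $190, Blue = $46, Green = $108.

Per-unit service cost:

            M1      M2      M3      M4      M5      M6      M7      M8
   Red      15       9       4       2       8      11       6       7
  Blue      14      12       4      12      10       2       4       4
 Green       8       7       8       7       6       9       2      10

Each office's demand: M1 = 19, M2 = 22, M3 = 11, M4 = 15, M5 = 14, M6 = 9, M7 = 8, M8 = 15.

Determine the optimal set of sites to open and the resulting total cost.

Open Blue and Green; minimum total cost 787.

For any fixed open set, each office goes to its cheapest open site; total = fixed + service.
{Blue, Green}: M1→Green 8·19=152, M2→Green 7·22=154, M3→Blue 4·11=44, M4→Green 7·15=105, M5→Green 6·14=84, M6→Blue 2·9=18, M7→Green 2·8=16, M8→Blue 4·15=60. Service 633; fixed 154; total 787.
{Red, Blue, Green}: service 558 + fixed 344 = 902
{Green}: service 830 + fixed 108 = 938
{Blue}: service 1004 + fixed 46 = 1050
No other subset beats 787.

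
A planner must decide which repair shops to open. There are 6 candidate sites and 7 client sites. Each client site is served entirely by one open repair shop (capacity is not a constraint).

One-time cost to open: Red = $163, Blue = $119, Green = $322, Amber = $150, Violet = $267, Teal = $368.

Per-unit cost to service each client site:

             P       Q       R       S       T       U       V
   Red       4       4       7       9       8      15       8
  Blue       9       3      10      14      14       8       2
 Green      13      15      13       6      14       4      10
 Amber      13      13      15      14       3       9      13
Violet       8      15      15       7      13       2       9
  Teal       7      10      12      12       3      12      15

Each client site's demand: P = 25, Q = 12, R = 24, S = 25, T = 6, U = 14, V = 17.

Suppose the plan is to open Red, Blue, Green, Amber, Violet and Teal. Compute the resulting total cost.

Each client site is assigned to its cheapest site among the open ones.
{Red, Blue, Green, Amber, Violet, Teal}: P→Red 4·25=100, Q→Blue 3·12=36, R→Red 7·24=168, S→Green 6·25=150, T→Amber 3·6=18, U→Violet 2·14=28, V→Blue 2·17=34. Service 534; fixed 1389; total 1923.

Total cost: 1923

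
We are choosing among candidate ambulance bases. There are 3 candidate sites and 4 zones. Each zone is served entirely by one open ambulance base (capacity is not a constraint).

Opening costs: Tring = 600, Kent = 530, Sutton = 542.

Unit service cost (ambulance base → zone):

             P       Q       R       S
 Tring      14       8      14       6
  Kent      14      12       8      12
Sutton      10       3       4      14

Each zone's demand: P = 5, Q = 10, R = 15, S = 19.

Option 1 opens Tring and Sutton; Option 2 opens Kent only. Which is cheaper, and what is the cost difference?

Option 2 is cheaper by 328.

Option 1: {Tring, Sutton}: P→Sutton 10·5=50, Q→Sutton 3·10=30, R→Sutton 4·15=60, S→Tring 6·19=114. Service 254; fixed 1142; total 1396.
Option 2: {Kent}: P→Kent 14·5=70, Q→Kent 12·10=120, R→Kent 8·15=120, S→Kent 12·19=228. Service 538; fixed 530; total 1068.
Difference: |1396 − 1068| = 328.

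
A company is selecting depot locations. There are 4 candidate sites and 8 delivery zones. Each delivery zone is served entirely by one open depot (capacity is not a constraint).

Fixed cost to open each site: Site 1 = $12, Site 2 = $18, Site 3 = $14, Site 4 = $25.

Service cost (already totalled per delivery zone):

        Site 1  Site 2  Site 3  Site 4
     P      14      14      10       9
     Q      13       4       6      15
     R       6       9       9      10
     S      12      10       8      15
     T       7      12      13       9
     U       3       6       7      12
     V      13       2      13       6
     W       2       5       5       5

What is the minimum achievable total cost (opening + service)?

Minimum total cost: 78

For any fixed open set, each delivery zone goes to its cheapest open site; total = fixed + service.
{Site 1, Site 2}: P→Site 1 14, Q→Site 2 4, R→Site 1 6, S→Site 2 10, T→Site 1 7, U→Site 1 3, V→Site 2 2, W→Site 1 2. Service 48; fixed 30; total 78.
{Site 2}: service 62 + fixed 18 = 80
{Site 1, Site 3}: service 55 + fixed 26 = 81
{Site 1, Site 2, Site 3, Site 4}: service 41 + fixed 69 = 110
(All 15 nonempty subsets were checked; Site 1 and Site 2 is lowest.)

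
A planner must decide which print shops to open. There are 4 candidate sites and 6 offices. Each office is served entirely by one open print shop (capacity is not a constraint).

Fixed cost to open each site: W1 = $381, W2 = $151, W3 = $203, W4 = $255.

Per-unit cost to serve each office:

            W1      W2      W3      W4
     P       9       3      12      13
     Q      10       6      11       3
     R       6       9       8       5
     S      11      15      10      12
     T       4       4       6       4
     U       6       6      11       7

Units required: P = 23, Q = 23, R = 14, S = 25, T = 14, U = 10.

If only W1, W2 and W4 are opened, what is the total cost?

Each office is assigned to its cheapest site among the open ones.
{W1, W2, W4}: P→W2 3·23=69, Q→W4 3·23=69, R→W4 5·14=70, S→W1 11·25=275, T→W1 4·14=56, U→W1 6·10=60. Service 599; fixed 787; total 1386.

Total cost: 1386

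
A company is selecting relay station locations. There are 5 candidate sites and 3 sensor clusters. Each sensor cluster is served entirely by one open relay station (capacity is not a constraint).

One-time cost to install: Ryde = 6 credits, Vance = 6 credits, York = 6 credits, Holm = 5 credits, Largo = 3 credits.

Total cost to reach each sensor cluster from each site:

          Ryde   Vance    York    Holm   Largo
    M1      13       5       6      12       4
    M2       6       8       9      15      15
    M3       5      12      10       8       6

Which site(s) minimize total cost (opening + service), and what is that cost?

For any fixed open set, each sensor cluster goes to its cheapest open site; total = fixed + service.
{Ryde, Largo}: M1→Largo 4, M2→Ryde 6, M3→Ryde 5. Service 15; fixed 9; total 24.
{Vance, Largo}: service 18 + fixed 9 = 27
{Ryde, Vance}: service 16 + fixed 12 = 28
{Ryde, Vance, York, Holm, Largo}: service 15 + fixed 26 = 41
No other subset beats 24.

Open Ryde and Largo; minimum total cost 24.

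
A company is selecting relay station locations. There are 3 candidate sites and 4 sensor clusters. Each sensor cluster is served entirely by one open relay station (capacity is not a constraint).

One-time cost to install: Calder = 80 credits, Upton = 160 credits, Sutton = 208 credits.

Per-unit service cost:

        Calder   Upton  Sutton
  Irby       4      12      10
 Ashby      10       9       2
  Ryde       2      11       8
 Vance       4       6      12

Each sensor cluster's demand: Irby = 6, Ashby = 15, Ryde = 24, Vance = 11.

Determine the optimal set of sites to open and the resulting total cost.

Open Calder only; minimum total cost 346.

For any fixed open set, each sensor cluster goes to its cheapest open site; total = fixed + service.
{Calder}: Irby→Calder 4·6=24, Ashby→Calder 10·15=150, Ryde→Calder 2·24=48, Vance→Calder 4·11=44. Service 266; fixed 80; total 346.
{Calder, Sutton}: Irby→Calder 4·6=24, Ashby→Sutton 2·15=30, Ryde→Calder 2·24=48, Vance→Calder 4·11=44. Service 146; fixed 288; total 434.
{Calder, Upton}: Irby→Calder 4·6=24, Ashby→Upton 9·15=135, Ryde→Calder 2·24=48, Vance→Calder 4·11=44. Service 251; fixed 240; total 491.
{Calder, Upton, Sutton}: Irby→Calder 4·6=24, Ashby→Sutton 2·15=30, Ryde→Calder 2·24=48, Vance→Calder 4·11=44. Service 146; fixed 448; total 594.
No other subset beats 346.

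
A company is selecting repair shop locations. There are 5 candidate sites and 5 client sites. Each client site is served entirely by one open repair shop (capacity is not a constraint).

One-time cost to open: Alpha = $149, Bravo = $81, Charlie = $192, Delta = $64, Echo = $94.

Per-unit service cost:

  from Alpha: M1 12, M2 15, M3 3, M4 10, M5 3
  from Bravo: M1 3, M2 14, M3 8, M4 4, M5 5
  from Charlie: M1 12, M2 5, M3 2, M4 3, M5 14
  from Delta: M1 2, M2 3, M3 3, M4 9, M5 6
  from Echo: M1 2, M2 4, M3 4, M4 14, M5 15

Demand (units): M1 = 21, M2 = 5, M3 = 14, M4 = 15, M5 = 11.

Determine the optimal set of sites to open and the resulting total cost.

For any fixed open set, each client site goes to its cheapest open site; total = fixed + service.
{Bravo, Delta}: M1→Delta 2·21=42, M2→Delta 3·5=15, M3→Delta 3·14=42, M4→Bravo 4·15=60, M5→Bravo 5·11=55. Service 214; fixed 145; total 359.
{Delta}: M1→Delta 2·21=42, M2→Delta 3·5=15, M3→Delta 3·14=42, M4→Delta 9·15=135, M5→Delta 6·11=66. Service 300; fixed 64; total 364.
{Bravo, Echo}: service 233 + fixed 175 = 408
{Alpha, Bravo, Charlie, Delta, Echo}: service 163 + fixed 580 = 743
No other subset beats 359.

Open Bravo and Delta; minimum total cost 359.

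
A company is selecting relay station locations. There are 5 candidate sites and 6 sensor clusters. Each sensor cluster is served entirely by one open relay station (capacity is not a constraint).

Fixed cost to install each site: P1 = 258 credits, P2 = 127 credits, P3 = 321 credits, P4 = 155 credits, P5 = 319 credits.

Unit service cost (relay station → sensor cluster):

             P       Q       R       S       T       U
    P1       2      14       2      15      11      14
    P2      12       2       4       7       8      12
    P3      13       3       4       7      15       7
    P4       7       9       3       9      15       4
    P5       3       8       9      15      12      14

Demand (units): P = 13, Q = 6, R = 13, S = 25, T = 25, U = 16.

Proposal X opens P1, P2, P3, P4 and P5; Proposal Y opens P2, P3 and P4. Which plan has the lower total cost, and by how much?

Proposal Y is cheaper by 499.

Proposal X: {P1, P2, P3, P4, P5}: P→P1 2·13=26, Q→P2 2·6=12, R→P1 2·13=26, S→P2 7·25=175, T→P2 8·25=200, U→P4 4·16=64. Service 503; fixed 1180; total 1683.
Proposal Y: {P2, P3, P4}: P→P4 7·13=91, Q→P2 2·6=12, R→P4 3·13=39, S→P2 7·25=175, T→P2 8·25=200, U→P4 4·16=64. Service 581; fixed 603; total 1184.
Difference: |1683 − 1184| = 499.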